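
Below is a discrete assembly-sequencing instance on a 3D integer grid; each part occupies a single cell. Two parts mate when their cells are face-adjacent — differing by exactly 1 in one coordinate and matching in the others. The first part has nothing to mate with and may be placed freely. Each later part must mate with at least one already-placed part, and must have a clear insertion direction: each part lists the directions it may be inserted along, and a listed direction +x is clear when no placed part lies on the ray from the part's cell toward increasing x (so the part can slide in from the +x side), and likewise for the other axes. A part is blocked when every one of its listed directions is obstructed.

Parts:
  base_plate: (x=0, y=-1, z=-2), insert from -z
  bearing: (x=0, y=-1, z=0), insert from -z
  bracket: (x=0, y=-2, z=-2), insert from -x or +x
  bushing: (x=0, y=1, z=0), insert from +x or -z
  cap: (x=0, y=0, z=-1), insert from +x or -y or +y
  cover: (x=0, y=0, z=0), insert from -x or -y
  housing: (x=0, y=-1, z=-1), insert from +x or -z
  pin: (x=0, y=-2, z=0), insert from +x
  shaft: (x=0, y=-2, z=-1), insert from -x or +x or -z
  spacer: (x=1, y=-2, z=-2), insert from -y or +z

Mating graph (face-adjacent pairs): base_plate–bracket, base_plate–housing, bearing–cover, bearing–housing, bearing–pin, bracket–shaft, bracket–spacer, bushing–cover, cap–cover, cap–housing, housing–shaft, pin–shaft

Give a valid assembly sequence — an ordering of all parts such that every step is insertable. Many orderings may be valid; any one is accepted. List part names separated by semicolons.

cover; cap; bearing; housing; base_plate; bracket; shaft; bushing; pin; spacer

1. cover@(0, 0, 0) [-x clear] — {cover}
2. cap@(0, 0, -1) [+x clear] — {cap, cover}
3. bearing@(0, -1, 0) [-z clear] — {bearing, cap, cover}
4. housing@(0, -1, -1) [+x clear] — {bearing, cap, cover, housing}
5. base_plate@(0, -1, -2) [-z clear] — {base_plate, bearing, cap, cover, housing}
6. bracket@(0, -2, -2) [-x clear] — {base_plate, bearing, bracket, cap, cover, housing}
7. shaft@(0, -2, -1) [-x clear] — {base_plate, bearing, bracket, cap, cover, housing, shaft}
8. bushing@(0, 1, 0) [+x clear] — {base_plate, bearing, bracket, bushing, cap, cover, housing, shaft}
9. pin@(0, -2, 0) [+x clear] — {base_plate, bearing, bracket, bushing, cap, cover, housing, pin, shaft}
10. spacer@(1, -2, -2) [-y clear] — {base_plate, bearing, bracket, bushing, cap, cover, housing, pin, shaft, spacer}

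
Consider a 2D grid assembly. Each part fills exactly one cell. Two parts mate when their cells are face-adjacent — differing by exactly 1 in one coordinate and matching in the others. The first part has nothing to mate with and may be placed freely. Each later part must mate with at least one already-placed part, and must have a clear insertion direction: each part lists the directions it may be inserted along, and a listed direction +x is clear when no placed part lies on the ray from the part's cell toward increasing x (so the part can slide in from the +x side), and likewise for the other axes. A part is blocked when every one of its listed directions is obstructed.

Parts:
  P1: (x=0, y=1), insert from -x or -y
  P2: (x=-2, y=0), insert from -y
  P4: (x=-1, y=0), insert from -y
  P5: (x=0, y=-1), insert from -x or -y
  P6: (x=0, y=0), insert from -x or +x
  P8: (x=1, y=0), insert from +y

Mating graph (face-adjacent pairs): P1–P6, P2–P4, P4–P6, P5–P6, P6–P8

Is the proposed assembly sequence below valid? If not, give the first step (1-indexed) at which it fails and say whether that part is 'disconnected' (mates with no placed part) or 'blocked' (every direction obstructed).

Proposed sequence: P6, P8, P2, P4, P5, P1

Invalid at step 3 (disconnected)

1. P6@(0, 0) [-x clear] — {P6}
2. P8@(1, 0) [+y clear] — {P6, P8}
3. P2@(-2, 0) — no placed neighbour ⇒ disconnected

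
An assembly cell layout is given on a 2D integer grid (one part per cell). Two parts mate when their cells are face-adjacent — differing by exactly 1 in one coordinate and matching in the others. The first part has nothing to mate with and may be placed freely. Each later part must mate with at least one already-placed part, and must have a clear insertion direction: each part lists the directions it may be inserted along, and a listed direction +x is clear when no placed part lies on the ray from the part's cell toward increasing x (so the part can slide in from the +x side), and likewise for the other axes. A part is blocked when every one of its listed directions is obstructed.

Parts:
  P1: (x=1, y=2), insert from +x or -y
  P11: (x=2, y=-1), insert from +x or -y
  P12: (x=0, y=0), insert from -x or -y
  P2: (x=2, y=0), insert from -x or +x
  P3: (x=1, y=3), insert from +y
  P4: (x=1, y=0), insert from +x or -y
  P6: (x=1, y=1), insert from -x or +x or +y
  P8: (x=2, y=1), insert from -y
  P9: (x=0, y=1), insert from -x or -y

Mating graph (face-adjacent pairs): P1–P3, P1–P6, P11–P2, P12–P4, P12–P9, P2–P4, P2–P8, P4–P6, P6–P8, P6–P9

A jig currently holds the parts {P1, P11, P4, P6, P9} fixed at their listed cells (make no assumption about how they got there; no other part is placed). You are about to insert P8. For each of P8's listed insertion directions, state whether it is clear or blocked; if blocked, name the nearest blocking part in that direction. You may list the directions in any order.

-y: blocked by P11

-y: nearest on ray is P11@(2, -1) ⇒ blocked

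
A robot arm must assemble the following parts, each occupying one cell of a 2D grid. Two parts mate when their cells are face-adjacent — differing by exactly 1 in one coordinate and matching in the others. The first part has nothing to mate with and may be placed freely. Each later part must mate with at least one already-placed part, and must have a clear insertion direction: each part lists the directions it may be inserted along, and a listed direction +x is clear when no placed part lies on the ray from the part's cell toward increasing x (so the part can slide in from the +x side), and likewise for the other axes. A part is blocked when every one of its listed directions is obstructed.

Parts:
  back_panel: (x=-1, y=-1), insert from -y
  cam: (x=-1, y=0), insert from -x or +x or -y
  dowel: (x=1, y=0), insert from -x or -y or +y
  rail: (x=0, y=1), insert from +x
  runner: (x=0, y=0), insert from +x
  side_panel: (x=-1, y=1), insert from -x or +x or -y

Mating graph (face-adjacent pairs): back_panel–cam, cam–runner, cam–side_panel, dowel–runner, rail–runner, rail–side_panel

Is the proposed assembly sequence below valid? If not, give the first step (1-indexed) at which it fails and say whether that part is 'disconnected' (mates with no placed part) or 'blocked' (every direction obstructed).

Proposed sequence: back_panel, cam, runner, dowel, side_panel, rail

Valid

1. back_panel@(-1, -1) [-y clear] — {back_panel}
2. cam@(-1, 0) [-x clear] — {back_panel, cam}
3. runner@(0, 0) [+x clear] — {back_panel, cam, runner}
4. dowel@(1, 0) [-y clear] — {back_panel, cam, dowel, runner}
5. side_panel@(-1, 1) [-x clear] — {back_panel, cam, dowel, runner, side_panel}
6. rail@(0, 1) [+x clear] — {back_panel, cam, dowel, rail, runner, side_panel}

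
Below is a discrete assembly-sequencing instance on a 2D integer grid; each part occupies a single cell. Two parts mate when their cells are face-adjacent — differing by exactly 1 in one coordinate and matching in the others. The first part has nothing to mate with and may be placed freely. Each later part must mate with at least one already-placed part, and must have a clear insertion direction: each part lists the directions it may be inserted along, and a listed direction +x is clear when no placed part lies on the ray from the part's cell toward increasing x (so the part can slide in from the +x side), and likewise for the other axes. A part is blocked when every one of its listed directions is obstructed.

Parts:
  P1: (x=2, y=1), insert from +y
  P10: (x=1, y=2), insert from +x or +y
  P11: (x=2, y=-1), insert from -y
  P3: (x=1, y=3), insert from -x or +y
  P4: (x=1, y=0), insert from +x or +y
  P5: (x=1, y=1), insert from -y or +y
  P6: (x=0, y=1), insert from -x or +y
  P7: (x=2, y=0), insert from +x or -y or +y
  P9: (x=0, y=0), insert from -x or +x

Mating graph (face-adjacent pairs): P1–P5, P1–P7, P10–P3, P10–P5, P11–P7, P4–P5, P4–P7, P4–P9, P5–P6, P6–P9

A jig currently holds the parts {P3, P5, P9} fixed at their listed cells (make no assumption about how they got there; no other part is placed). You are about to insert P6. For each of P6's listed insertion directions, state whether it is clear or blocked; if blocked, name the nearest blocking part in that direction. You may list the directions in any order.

-x: ray from P6(0, 1) has no placed part ⇒ clear
+y: ray from P6(0, 1) has no placed part ⇒ clear

+y: clear; -x: clear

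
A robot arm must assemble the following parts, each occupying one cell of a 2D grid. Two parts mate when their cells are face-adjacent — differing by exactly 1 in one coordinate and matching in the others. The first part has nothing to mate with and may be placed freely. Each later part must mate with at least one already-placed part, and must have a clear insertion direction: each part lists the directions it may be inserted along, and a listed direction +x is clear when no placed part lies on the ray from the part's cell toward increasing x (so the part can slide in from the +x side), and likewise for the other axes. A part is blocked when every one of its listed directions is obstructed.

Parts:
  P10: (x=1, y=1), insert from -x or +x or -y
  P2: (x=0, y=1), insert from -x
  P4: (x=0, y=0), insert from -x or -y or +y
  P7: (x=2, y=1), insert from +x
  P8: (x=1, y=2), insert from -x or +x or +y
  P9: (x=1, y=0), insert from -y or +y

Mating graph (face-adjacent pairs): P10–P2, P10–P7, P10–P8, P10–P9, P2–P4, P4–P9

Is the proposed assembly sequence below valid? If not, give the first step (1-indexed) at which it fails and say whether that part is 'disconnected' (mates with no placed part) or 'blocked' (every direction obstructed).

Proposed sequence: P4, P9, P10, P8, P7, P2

Valid

1. P4@(0, 0) [-x clear] — {P4}
2. P9@(1, 0) [-y clear] — {P4, P9}
3. P10@(1, 1) [-x clear] — {P10, P4, P9}
4. P8@(1, 2) [-x clear] — {P10, P4, P8, P9}
5. P7@(2, 1) [+x clear] — {P10, P4, P7, P8, P9}
6. P2@(0, 1) [-x clear] — {P10, P2, P4, P7, P8, P9}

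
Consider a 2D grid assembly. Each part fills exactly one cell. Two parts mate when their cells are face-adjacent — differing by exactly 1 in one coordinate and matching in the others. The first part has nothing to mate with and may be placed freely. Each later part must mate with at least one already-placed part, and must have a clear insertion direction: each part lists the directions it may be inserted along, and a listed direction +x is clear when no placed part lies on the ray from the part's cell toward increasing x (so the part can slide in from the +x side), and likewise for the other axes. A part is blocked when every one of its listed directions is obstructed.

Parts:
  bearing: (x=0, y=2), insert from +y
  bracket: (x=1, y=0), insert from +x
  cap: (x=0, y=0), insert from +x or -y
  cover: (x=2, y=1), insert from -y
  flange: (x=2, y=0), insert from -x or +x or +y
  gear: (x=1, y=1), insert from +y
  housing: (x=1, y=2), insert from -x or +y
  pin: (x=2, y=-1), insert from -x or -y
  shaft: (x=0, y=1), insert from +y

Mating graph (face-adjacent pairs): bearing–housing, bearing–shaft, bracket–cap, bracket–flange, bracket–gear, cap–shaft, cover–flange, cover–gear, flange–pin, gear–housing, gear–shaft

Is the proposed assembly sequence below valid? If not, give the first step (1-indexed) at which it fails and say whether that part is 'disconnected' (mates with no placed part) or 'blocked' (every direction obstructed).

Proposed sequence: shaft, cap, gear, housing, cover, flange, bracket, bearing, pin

1. shaft@(0, 1) [+y clear] — {shaft}
2. cap@(0, 0) [+x clear] — {cap, shaft}
3. gear@(1, 1) [+y clear] — {cap, gear, shaft}
4. housing@(1, 2) [-x clear] — {cap, gear, housing, shaft}
5. cover@(2, 1) [-y clear] — {cap, cover, gear, housing, shaft}
6. flange@(2, 0) [+x clear] — {cap, cover, flange, gear, housing, shaft}
7. bracket@(1, 0) — +x all obstructed ⇒ blocked

Invalid at step 7 (blocked)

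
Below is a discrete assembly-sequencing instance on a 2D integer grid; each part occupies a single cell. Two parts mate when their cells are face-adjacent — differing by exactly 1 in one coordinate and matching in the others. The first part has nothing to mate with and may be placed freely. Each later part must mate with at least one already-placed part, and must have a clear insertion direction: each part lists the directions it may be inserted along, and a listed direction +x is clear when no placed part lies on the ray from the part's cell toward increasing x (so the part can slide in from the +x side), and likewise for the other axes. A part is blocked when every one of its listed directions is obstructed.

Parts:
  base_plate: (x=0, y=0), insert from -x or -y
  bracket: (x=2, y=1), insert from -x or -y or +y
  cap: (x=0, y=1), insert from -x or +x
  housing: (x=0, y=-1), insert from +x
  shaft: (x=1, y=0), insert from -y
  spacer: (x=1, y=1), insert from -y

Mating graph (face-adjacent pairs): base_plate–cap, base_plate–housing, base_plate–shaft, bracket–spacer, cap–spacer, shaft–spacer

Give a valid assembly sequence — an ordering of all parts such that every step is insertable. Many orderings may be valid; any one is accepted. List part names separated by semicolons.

bracket; spacer; cap; shaft; base_plate; housing

1. bracket@(2, 1) [-x clear] — {bracket}
2. spacer@(1, 1) [-y clear] — {bracket, spacer}
3. cap@(0, 1) [-x clear] — {bracket, cap, spacer}
4. shaft@(1, 0) [-y clear] — {bracket, cap, shaft, spacer}
5. base_plate@(0, 0) [-x clear] — {base_plate, bracket, cap, shaft, spacer}
6. housing@(0, -1) [+x clear] — {base_plate, bracket, cap, housing, shaft, spacer}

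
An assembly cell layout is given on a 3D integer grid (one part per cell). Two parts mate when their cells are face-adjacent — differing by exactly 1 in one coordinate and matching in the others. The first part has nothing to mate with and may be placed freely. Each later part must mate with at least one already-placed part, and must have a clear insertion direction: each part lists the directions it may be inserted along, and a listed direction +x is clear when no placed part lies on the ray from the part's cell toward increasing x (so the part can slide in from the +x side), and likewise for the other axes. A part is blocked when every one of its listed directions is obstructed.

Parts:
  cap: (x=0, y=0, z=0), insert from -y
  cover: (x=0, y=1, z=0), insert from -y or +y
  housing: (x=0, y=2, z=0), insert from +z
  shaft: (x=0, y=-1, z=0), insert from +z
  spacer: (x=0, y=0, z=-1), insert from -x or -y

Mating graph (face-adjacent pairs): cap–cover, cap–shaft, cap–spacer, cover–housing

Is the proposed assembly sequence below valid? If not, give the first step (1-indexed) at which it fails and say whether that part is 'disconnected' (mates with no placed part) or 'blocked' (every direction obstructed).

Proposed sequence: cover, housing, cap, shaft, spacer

Valid

1. cover@(0, 1, 0) [-y clear] — {cover}
2. housing@(0, 2, 0) [+z clear] — {cover, housing}
3. cap@(0, 0, 0) [-y clear] — {cap, cover, housing}
4. shaft@(0, -1, 0) [+z clear] — {cap, cover, housing, shaft}
5. spacer@(0, 0, -1) [-x clear] — {cap, cover, housing, shaft, spacer}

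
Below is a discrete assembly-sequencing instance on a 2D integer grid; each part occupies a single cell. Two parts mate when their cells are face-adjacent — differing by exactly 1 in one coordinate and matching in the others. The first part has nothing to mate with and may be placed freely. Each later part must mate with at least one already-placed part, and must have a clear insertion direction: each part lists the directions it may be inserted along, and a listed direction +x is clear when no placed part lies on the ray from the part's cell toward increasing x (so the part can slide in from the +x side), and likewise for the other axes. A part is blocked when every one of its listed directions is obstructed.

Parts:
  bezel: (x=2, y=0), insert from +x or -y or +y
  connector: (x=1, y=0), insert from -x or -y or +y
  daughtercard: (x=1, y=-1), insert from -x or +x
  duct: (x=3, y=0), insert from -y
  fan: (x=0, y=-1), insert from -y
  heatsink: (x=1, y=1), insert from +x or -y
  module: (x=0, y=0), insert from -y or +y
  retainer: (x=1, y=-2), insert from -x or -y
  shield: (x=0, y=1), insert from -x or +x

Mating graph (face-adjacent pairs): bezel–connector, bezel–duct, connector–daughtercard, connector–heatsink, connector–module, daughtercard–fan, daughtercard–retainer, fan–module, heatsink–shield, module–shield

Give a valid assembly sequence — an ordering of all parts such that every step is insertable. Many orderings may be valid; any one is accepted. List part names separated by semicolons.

bezel; connector; heatsink; module; daughtercard; retainer; shield; fan; duct

1. bezel@(2, 0) [+x clear] — {bezel}
2. connector@(1, 0) [-x clear] — {bezel, connector}
3. heatsink@(1, 1) [+x clear] — {bezel, connector, heatsink}
4. module@(0, 0) [-y clear] — {bezel, connector, heatsink, module}
5. daughtercard@(1, -1) [-x clear] — {bezel, connector, daughtercard, heatsink, module}
6. retainer@(1, -2) [-x clear] — {bezel, connector, daughtercard, heatsink, module, retainer}
7. shield@(0, 1) [-x clear] — {bezel, connector, daughtercard, heatsink, module, retainer, shield}
8. fan@(0, -1) [-y clear] — {bezel, connector, daughtercard, fan, heatsink, module, retainer, shield}
9. duct@(3, 0) [-y clear] — {bezel, connector, daughtercard, duct, fan, heatsink, module, retainer, shield}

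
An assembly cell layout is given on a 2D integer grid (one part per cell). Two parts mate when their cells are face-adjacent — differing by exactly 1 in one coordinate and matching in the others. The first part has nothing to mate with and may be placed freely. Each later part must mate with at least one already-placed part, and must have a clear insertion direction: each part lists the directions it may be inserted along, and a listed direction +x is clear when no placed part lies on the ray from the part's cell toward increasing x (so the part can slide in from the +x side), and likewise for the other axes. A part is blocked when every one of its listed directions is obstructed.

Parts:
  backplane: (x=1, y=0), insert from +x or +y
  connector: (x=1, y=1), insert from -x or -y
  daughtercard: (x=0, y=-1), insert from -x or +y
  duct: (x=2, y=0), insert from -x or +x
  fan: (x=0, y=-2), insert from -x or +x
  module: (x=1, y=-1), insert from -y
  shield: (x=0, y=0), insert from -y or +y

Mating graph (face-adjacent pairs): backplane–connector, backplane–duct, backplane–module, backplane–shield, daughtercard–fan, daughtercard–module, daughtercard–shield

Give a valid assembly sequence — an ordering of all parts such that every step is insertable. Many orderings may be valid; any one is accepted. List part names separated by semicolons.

1. duct@(2, 0) [-x clear] — {duct}
2. backplane@(1, 0) [+y clear] — {backplane, duct}
3. shield@(0, 0) [-y clear] — {backplane, duct, shield}
4. daughtercard@(0, -1) [-x clear] — {backplane, daughtercard, duct, shield}
5. fan@(0, -2) [-x clear] — {backplane, daughtercard, duct, fan, shield}
6. module@(1, -1) [-y clear] — {backplane, daughtercard, duct, fan, module, shield}
7. connector@(1, 1) [-x clear] — {backplane, connector, daughtercard, duct, fan, module, shield}

duct; backplane; shield; daughtercard; fan; module; connector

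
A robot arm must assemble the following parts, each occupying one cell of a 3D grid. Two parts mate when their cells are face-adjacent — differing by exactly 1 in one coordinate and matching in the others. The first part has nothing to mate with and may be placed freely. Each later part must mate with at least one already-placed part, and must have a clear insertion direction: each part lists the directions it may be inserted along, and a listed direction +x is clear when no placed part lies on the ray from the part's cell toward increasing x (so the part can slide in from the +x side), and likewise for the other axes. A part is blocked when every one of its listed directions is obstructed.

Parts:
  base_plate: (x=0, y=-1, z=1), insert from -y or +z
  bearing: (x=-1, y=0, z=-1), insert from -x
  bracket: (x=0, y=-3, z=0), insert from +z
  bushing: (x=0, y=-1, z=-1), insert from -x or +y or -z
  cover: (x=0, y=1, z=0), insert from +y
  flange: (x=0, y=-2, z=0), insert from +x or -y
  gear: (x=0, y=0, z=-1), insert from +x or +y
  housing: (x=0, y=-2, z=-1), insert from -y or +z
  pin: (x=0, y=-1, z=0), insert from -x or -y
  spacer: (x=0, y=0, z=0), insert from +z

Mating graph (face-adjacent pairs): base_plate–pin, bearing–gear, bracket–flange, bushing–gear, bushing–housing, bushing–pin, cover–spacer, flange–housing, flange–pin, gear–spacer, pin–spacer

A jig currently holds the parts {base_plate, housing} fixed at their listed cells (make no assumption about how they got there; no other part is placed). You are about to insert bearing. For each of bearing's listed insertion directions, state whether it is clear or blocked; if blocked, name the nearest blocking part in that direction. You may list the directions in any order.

-x: clear

-x: ray from bearing(-1, 0, -1) has no placed part ⇒ clear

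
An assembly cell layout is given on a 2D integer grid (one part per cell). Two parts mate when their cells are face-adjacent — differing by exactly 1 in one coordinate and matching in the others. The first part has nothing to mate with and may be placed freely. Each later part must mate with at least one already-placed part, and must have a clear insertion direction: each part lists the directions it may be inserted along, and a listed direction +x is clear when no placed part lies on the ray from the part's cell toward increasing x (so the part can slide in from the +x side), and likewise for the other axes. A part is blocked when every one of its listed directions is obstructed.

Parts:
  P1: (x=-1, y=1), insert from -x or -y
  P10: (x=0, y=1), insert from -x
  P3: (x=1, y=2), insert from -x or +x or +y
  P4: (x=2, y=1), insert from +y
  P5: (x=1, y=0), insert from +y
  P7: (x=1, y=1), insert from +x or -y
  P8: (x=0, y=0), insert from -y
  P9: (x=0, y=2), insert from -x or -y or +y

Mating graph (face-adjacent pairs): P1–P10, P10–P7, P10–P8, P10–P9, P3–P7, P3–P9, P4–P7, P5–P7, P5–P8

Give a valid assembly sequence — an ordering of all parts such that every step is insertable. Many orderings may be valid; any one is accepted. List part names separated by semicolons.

1. P8@(0, 0) [-y clear] — {P8}
2. P10@(0, 1) [-x clear] — {P10, P8}
3. P1@(-1, 1) [-x clear] — {P1, P10, P8}
4. P9@(0, 2) [-x clear] — {P1, P10, P8, P9}
5. P5@(1, 0) [+y clear] — {P1, P10, P5, P8, P9}
6. P7@(1, 1) [+x clear] — {P1, P10, P5, P7, P8, P9}
7. P4@(2, 1) [+y clear] — {P1, P10, P4, P5, P7, P8, P9}
8. P3@(1, 2) [+x clear] — {P1, P10, P3, P4, P5, P7, P8, P9}

P8; P10; P1; P9; P5; P7; P4; P3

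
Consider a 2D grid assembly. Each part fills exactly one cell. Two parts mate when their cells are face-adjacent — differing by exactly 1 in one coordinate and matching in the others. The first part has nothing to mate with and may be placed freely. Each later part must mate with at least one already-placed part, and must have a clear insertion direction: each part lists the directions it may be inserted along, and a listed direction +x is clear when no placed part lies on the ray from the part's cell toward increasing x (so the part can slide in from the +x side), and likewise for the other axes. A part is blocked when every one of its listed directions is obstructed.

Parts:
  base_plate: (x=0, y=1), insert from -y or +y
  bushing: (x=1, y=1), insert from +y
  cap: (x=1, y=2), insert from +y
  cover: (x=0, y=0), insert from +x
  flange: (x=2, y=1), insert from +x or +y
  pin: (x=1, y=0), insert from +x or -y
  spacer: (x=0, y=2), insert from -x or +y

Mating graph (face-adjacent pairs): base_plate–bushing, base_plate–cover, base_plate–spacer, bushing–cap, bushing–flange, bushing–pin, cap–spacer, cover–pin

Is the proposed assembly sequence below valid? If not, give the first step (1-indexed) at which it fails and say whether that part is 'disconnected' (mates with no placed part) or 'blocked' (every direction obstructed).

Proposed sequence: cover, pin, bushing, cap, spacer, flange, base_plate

Invalid at step 7 (blocked)

1. cover@(0, 0) [+x clear] — {cover}
2. pin@(1, 0) [+x clear] — {cover, pin}
3. bushing@(1, 1) [+y clear] — {bushing, cover, pin}
4. cap@(1, 2) [+y clear] — {bushing, cap, cover, pin}
5. spacer@(0, 2) [-x clear] — {bushing, cap, cover, pin, spacer}
6. flange@(2, 1) [+x clear] — {bushing, cap, cover, flange, pin, spacer}
7. base_plate@(0, 1) — -y/+y all obstructed ⇒ blocked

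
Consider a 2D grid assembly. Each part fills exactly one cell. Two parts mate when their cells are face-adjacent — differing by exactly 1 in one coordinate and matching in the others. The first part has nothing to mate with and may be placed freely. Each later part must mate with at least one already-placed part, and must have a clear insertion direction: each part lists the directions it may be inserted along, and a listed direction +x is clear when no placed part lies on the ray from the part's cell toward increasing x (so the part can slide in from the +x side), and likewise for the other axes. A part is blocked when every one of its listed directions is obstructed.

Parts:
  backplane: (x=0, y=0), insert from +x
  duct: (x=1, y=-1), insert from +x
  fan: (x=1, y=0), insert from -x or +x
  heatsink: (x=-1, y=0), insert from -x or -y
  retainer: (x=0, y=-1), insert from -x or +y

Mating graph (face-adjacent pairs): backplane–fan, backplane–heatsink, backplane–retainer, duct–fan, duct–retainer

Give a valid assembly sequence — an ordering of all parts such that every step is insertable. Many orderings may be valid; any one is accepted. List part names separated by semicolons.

duct; retainer; backplane; heatsink; fan

1. duct@(1, -1) [+x clear] — {duct}
2. retainer@(0, -1) [-x clear] — {duct, retainer}
3. backplane@(0, 0) [+x clear] — {backplane, duct, retainer}
4. heatsink@(-1, 0) [-x clear] — {backplane, duct, heatsink, retainer}
5. fan@(1, 0) [+x clear] — {backplane, duct, fan, heatsink, retainer}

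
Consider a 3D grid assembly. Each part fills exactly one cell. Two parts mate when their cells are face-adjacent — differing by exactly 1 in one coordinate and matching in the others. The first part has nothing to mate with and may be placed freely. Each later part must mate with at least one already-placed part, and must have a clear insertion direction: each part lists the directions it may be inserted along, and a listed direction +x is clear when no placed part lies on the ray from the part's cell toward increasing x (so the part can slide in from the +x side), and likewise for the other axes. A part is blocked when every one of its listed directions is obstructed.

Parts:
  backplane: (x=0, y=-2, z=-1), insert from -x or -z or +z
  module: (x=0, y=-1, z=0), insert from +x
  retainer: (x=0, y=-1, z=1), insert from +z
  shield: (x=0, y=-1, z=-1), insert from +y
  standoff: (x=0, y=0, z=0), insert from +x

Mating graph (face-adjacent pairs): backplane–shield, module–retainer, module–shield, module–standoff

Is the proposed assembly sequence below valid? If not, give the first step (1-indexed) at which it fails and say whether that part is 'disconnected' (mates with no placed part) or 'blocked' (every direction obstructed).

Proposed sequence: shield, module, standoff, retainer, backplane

Valid

1. shield@(0, -1, -1) [+y clear] — {shield}
2. module@(0, -1, 0) [+x clear] — {module, shield}
3. standoff@(0, 0, 0) [+x clear] — {module, shield, standoff}
4. retainer@(0, -1, 1) [+z clear] — {module, retainer, shield, standoff}
5. backplane@(0, -2, -1) [-x clear] — {backplane, module, retainer, shield, standoff}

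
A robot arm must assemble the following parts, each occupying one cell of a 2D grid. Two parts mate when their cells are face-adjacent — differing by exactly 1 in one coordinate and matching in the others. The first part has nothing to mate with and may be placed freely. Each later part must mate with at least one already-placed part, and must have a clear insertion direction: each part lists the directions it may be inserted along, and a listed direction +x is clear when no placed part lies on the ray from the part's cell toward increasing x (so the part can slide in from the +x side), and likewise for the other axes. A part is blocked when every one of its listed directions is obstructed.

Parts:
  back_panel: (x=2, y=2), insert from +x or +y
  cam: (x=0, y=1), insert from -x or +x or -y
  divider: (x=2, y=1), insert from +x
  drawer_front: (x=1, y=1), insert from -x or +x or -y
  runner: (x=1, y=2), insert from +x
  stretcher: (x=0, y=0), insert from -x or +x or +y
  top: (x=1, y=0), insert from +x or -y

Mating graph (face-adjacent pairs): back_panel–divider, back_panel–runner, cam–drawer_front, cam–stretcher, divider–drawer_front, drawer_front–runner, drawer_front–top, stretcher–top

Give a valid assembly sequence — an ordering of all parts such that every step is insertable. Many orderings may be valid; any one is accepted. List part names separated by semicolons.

1. stretcher@(0, 0) [-x clear] — {stretcher}
2. top@(1, 0) [+x clear] — {stretcher, top}
3. drawer_front@(1, 1) [-x clear] — {drawer_front, stretcher, top}
4. runner@(1, 2) [+x clear] — {drawer_front, runner, stretcher, top}
5. divider@(2, 1) [+x clear] — {divider, drawer_front, runner, stretcher, top}
6. cam@(0, 1) [-x clear] — {cam, divider, drawer_front, runner, stretcher, top}
7. back_panel@(2, 2) [+x clear] — {back_panel, cam, divider, drawer_front, runner, stretcher, top}

stretcher; top; drawer_front; runner; divider; cam; back_panel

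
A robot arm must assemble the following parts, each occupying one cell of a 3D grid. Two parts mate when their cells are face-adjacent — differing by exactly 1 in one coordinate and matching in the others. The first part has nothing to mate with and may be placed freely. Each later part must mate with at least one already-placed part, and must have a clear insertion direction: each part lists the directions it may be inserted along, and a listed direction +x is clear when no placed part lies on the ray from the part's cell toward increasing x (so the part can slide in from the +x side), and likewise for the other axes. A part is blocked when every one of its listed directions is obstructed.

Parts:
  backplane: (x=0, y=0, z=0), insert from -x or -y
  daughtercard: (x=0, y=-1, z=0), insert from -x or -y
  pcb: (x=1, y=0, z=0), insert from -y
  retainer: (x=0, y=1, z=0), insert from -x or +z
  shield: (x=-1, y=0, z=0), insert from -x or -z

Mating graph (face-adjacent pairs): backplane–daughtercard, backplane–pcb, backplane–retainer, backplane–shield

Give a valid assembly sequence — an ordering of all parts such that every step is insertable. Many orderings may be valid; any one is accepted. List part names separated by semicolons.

1. backplane@(0, 0, 0) [-x clear] — {backplane}
2. pcb@(1, 0, 0) [-y clear] — {backplane, pcb}
3. shield@(-1, 0, 0) [-x clear] — {backplane, pcb, shield}
4. retainer@(0, 1, 0) [-x clear] — {backplane, pcb, retainer, shield}
5. daughtercard@(0, -1, 0) [-x clear] — {backplane, daughtercard, pcb, retainer, shield}

backplane; pcb; shield; retainer; daughtercard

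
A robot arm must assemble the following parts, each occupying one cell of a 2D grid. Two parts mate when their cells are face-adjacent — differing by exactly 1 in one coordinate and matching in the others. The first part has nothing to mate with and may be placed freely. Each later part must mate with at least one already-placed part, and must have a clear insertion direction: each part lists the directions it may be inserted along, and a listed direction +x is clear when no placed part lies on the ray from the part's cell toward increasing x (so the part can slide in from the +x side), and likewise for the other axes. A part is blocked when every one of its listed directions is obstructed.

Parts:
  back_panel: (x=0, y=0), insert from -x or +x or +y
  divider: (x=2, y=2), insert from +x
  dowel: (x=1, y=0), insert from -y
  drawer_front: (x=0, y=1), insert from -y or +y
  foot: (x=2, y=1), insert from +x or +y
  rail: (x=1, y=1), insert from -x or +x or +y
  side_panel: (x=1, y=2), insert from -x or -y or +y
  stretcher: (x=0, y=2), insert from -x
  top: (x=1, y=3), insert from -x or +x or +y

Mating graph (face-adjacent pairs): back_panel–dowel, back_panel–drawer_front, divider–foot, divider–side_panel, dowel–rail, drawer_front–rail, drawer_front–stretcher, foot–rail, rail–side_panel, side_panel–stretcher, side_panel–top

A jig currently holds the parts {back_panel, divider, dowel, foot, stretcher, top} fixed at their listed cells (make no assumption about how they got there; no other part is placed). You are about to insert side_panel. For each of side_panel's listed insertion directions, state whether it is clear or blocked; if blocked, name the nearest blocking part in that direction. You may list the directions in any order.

+y: blocked by top; -x: blocked by stretcher; -y: blocked by dowel

-x: nearest on ray is stretcher@(0, 2) ⇒ blocked
-y: nearest on ray is dowel@(1, 0) ⇒ blocked
+y: nearest on ray is top@(1, 3) ⇒ blocked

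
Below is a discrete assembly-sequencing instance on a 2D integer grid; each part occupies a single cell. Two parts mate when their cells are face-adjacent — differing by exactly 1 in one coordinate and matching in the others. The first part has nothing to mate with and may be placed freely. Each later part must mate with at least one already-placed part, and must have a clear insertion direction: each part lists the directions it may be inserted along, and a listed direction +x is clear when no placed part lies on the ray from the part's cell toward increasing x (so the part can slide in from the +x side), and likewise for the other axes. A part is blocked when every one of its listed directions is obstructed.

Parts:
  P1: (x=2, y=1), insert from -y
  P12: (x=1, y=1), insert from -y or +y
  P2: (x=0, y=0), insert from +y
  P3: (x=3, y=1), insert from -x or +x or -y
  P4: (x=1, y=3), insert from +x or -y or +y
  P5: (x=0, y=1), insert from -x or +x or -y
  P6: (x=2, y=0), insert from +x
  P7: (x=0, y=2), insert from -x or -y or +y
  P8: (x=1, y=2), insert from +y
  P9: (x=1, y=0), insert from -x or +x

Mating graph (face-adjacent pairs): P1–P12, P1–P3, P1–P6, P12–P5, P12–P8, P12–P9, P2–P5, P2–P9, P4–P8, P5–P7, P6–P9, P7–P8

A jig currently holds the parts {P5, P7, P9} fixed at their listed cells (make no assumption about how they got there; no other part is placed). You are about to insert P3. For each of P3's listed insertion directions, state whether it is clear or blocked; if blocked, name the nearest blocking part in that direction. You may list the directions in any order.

-x: nearest on ray is P5@(0, 1) ⇒ blocked
+x: ray from P3(3, 1) has no placed part ⇒ clear
-y: ray from P3(3, 1) has no placed part ⇒ clear

+x: clear; -x: blocked by P5; -y: clear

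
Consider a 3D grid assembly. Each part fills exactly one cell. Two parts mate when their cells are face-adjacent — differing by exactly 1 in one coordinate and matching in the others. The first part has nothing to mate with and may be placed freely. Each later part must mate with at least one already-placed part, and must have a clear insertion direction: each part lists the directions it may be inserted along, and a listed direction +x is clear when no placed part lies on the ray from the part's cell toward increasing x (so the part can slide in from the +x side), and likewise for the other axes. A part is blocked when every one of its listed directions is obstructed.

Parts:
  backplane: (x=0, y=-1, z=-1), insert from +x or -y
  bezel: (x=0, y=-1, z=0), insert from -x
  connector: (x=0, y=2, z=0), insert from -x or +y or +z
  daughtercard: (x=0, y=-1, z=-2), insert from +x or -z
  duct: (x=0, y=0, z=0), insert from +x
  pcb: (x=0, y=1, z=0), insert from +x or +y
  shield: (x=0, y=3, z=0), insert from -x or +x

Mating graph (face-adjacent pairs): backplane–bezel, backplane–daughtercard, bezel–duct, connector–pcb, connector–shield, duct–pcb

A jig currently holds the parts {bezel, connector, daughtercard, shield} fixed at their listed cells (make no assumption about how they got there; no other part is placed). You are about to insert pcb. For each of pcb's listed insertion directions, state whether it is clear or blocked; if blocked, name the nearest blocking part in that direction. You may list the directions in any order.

+x: clear; +y: blocked by connector

+x: ray from pcb(0, 1, 0) has no placed part ⇒ clear
+y: nearest on ray is connector@(0, 2, 0) ⇒ blocked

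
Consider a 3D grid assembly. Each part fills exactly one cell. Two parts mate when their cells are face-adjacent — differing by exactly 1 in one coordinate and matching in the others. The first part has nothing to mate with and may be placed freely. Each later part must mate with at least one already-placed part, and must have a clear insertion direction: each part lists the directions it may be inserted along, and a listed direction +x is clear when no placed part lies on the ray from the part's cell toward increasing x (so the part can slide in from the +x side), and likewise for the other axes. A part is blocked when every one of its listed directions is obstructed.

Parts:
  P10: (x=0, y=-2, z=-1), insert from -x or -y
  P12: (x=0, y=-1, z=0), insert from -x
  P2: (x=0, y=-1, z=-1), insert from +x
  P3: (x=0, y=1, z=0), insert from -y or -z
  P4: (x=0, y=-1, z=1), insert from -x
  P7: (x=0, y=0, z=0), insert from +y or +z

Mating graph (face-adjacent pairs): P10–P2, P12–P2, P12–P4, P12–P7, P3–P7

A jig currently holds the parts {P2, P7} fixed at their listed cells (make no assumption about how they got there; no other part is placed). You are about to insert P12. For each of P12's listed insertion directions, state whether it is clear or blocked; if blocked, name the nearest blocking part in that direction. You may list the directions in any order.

-x: ray from P12(0, -1, 0) has no placed part ⇒ clear

-x: clear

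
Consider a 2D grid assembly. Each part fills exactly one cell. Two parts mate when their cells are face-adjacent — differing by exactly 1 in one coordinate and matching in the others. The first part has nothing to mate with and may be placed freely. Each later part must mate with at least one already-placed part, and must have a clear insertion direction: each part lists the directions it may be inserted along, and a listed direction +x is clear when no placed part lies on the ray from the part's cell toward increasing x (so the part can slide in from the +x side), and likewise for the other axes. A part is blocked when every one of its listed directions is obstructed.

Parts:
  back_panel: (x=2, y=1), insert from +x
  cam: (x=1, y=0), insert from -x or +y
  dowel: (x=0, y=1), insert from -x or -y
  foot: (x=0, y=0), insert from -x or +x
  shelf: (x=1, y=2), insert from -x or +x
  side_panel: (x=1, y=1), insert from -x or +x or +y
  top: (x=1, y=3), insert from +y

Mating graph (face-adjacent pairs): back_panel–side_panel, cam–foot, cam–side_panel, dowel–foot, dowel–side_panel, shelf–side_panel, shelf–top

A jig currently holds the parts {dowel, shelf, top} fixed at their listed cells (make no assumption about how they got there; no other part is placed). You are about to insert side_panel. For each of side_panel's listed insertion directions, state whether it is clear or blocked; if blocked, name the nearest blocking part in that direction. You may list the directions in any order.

+x: clear; +y: blocked by shelf; -x: blocked by dowel

-x: nearest on ray is dowel@(0, 1) ⇒ blocked
+x: ray from side_panel(1, 1) has no placed part ⇒ clear
+y: nearest on ray is shelf@(1, 2) ⇒ blocked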